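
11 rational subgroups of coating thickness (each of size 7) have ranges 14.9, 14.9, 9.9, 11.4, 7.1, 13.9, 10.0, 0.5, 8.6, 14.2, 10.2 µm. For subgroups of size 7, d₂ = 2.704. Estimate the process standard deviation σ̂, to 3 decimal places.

R̄ = (14.9 + 14.9 + 9.9 + 11.4 + 7.1 + 13.9 + 10.0 + 0.5 + 8.6 + 14.2 + 10.2) / 11 = 10.5091
σ̂ = R̄ / d₂ = 10.5091 / 2.704 = 3.8865

3.886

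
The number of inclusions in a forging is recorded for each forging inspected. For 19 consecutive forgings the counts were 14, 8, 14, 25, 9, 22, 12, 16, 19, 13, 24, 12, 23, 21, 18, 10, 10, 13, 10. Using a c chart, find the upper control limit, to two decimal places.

c̄ = (14 + 8 + 14 + 25 + 9 + 22 + 12 + 16 + 19 + 13 + 24 + 12 + 23 + 21 + 18 + 10 + 10 + 13 + 10) / 19 = 293 / 19 = 15.4211
UCL = c̄ + 3√c̄ = 15.4211 + 3 × √15.4211 = 15.4211 + 3 × 3.9270 = 27.2019

27.20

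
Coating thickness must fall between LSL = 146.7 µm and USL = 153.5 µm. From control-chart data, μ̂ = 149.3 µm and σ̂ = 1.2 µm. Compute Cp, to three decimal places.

0.944

Cp = (USL − LSL) / (6σ̂) = (153.5 − 146.7) / (6 × 1.2) = 6.8000 / 7.2000 = 0.9444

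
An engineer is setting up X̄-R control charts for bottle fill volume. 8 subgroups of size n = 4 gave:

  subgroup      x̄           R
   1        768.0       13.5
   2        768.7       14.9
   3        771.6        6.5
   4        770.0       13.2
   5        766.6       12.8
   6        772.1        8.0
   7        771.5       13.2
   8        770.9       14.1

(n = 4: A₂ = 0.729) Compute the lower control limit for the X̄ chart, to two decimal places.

761.16

X̄̄ = (768.0 + 768.7 + 771.6 + 770.0 + 766.6 + 772.1 + 771.5 + 770.9) / 8 = 6159.4000 / 8 = 769.9250
R̄ = (13.5 + 14.9 + 6.5 + 13.2 + 12.8 + 8.0 + 13.2 + 14.1) / 8 = 96.2000 / 8 = 12.0250
LCL = X̄̄ − A₂·R̄ = 769.9250 − 0.729 × 12.0250 = 761.1588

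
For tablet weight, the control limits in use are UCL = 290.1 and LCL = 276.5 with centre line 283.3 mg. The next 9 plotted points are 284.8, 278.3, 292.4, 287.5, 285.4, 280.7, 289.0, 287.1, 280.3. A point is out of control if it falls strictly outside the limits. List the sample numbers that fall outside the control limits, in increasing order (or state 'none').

Compare each point to [276.5, 290.1]: sample 3 = 292.4 > UCL.

3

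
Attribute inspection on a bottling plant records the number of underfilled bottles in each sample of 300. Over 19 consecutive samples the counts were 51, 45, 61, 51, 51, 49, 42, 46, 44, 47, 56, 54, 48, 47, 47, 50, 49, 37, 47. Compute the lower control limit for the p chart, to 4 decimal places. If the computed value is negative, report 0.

p̄ = Σdᵢ / (k·n) = 922 / (19 × 300) = 0.16175
LCL = p̄ − 3·√(p̄(1−p̄)/n) = 0.16175 − 3 × 0.02126 = 0.09798

0.0980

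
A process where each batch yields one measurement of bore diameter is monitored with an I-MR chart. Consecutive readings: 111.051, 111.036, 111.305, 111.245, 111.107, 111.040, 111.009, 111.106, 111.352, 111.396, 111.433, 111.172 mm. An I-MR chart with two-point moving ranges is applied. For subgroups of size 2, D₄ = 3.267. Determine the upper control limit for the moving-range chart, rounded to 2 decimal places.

Moving ranges: 0.015, 0.269, 0.060, 0.138, 0.067, 0.031, 0.097, 0.246, 0.044, 0.037, 0.261; M̄R̄ = 1.2650 / 11 = 0.1150
UCL_MR = D₄·M̄R̄ = 3.267 × 0.1150 = 0.3757

0.38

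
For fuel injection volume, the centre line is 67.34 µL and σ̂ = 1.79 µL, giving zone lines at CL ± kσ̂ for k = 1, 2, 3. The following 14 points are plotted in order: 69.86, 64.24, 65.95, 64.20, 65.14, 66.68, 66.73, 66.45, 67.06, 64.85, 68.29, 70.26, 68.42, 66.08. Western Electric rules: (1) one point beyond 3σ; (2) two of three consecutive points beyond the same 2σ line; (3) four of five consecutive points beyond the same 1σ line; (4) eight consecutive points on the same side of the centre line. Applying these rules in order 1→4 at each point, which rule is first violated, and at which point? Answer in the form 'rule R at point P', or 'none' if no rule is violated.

Zone of each point (C = within 1σ̂, B = 1σ̂–2σ̂, A = 2σ̂–3σ̂, * = beyond 3σ̂; sign = side of CL): 1:+B, 2:-B, 3:-C, 4:-B, 5:-B, 6:-C, 7:-C, 8:-C, 9:-C, 10:-B, 11:+C, 12:+B, 13:+C, 14:-C
Rule 4 (eight consecutive points on the same side of the centre line) is satisfied at point 9.

rule 4 at point 9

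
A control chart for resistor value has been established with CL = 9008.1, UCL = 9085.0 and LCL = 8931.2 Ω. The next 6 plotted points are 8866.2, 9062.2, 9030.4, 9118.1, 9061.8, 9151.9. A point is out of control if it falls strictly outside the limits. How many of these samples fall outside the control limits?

Compare each point to [8931.2, 9085.0]: sample 1 = 8866.2 < LCL; sample 4 = 9118.1 > UCL; sample 6 = 9151.9 > UCL.

3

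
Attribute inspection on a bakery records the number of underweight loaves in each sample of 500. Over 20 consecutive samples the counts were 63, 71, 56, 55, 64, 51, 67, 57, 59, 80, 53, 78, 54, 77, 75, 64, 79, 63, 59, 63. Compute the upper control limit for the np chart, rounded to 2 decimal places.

86.87

p̄ = Σdᵢ / (k·n) = 1288 / (20 × 500) = 0.12880
UCL = np̄ + 3·√(np̄(1−p̄)) = 64.4000 + 3 × √(64.4000×0.87120) = 64.4000 + 3 × 7.4903 = 86.8710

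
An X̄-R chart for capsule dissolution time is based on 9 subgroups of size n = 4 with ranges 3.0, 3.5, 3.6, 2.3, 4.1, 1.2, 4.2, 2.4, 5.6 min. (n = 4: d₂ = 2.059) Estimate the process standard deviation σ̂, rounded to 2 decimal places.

R̄ = (3.0 + 3.5 + 3.6 + 2.3 + 4.1 + 1.2 + 4.2 + 2.4 + 5.6) / 9 = 3.3222
σ̂ = R̄ / d₂ = 3.3222 / 2.059 = 1.6135

1.61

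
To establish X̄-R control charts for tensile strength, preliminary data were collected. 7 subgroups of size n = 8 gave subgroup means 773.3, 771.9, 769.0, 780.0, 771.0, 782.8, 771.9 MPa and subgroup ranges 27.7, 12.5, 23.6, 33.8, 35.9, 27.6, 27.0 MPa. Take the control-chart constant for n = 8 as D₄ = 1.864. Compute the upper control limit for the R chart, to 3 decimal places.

50.088

R̄ = (27.7 + 12.5 + 23.6 + 33.8 + 35.9 + 27.6 + 27.0) / 7 = 188.1000 / 7 = 26.8714
UCL_R = D₄·R̄ = 1.864 × 26.8714 = 50.0883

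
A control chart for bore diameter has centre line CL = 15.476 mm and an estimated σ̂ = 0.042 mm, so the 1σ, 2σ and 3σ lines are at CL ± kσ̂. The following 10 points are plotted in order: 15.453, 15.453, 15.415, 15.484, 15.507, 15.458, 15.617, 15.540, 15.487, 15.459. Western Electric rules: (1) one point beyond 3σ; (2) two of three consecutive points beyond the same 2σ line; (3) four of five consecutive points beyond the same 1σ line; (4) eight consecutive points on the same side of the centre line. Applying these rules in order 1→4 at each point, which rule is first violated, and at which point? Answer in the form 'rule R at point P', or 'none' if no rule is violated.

Zone of each point (C = within 1σ̂, B = 1σ̂–2σ̂, A = 2σ̂–3σ̂, * = beyond 3σ̂; sign = side of CL): 1:-C, 2:-C, 3:-B, 4:+C, 5:+C, 6:-C, 7:+*, 8:+B, 9:+C, 10:-C
Rule 1 (one point beyond the 3σ limits) is satisfied at point 7.

rule 1 at point 7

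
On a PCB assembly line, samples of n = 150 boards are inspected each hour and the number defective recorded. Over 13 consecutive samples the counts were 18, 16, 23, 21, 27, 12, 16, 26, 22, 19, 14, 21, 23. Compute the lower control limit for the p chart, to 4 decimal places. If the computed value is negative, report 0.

p̄ = Σdᵢ / (k·n) = 258 / (13 × 150) = 0.13231
LCL = p̄ − 3·√(p̄(1−p̄)/n) = 0.13231 − 3 × 0.02766 = 0.04931

0.0493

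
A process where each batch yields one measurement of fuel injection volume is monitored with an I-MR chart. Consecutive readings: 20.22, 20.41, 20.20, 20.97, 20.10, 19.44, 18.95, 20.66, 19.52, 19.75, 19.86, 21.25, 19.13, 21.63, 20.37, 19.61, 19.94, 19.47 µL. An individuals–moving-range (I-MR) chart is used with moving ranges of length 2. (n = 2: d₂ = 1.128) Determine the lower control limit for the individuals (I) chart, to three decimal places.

17.703

X̄ = (20.22 + 20.41 + 20.20 + 20.97 + 20.10 + 19.44 + 18.95 + 20.66 + 19.52 + 19.75 + 19.86 + 21.25 + 19.13 + 21.63 + 20.37 + 19.61 + 19.94 + 19.47) / 18 = 20.0822
Moving ranges: 0.19, 0.21, 0.77, 0.87, 0.66, 0.49, 1.71, 1.14, 0.23, 0.11, 1.39, 2.12, 2.50, 1.26, 0.76, 0.33, 0.47; M̄R̄ = 15.2100 / 17 = 0.8947
LCL = X̄ − 3·M̄R̄/d₂ = 20.0822 − 3 × 0.8947 / 1.128 = 17.7027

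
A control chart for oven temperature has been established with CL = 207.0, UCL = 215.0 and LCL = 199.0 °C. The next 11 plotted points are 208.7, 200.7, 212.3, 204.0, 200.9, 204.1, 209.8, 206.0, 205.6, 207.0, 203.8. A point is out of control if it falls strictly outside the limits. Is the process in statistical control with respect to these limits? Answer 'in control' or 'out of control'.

in control

All 11 points lie within [199.0, 215.0].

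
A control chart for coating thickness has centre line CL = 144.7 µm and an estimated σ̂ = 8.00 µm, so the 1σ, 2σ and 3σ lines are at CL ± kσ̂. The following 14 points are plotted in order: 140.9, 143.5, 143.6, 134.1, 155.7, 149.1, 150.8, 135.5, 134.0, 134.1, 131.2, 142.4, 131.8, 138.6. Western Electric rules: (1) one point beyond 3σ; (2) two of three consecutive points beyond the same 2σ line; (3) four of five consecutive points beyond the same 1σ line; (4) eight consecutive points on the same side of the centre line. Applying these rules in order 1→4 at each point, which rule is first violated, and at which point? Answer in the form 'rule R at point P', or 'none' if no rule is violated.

rule 3 at point 11

Zone of each point (C = within 1σ̂, B = 1σ̂–2σ̂, A = 2σ̂–3σ̂, * = beyond 3σ̂; sign = side of CL): 1:-C, 2:-C, 3:-C, 4:-B, 5:+B, 6:+C, 7:+C, 8:-B, 9:-B, 10:-B, 11:-B, 12:-C, 13:-B, 14:-C
Rule 3 (four of five consecutive points beyond the same 1σ limit) is satisfied at point 11.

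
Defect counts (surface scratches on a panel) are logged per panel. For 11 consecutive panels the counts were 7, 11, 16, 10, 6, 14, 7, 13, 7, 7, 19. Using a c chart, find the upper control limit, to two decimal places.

c̄ = (7 + 11 + 16 + 10 + 6 + 14 + 7 + 13 + 7 + 7 + 19) / 11 = 117 / 11 = 10.6364
UCL = c̄ + 3√c̄ = 10.6364 + 3 × √10.6364 = 10.6364 + 3 × 3.2613 = 20.4204

20.42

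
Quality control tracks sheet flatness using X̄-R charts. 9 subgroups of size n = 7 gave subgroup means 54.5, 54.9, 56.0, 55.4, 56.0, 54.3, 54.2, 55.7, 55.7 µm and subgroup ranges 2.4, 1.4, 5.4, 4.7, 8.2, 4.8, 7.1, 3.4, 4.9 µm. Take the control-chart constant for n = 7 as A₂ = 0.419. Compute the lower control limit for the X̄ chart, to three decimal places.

X̄̄ = (54.5 + 54.9 + 56.0 + 55.4 + 56.0 + 54.3 + 54.2 + 55.7 + 55.7) / 9 = 496.7000 / 9 = 55.1889
R̄ = (2.4 + 1.4 + 5.4 + 4.7 + 8.2 + 4.8 + 7.1 + 3.4 + 4.9) / 9 = 42.3000 / 9 = 4.7000
LCL = X̄̄ − A₂·R̄ = 55.1889 − 0.419 × 4.7000 = 53.2196

53.220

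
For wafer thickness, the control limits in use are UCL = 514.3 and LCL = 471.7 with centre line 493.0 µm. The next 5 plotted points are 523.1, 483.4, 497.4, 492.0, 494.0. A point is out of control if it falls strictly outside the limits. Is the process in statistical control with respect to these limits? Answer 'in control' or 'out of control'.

Compare each point to [471.7, 514.3]: sample 1 = 523.1 > UCL.

out of control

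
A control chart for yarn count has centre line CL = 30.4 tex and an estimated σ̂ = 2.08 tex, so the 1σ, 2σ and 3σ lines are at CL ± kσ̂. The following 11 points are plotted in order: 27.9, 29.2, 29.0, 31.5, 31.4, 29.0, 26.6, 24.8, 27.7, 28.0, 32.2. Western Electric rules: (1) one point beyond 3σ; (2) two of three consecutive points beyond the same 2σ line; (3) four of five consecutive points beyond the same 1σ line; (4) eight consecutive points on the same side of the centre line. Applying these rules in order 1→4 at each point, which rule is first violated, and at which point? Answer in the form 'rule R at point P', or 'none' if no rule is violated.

rule 3 at point 10

Zone of each point (C = within 1σ̂, B = 1σ̂–2σ̂, A = 2σ̂–3σ̂, * = beyond 3σ̂; sign = side of CL): 1:-B, 2:-C, 3:-C, 4:+C, 5:+C, 6:-C, 7:-B, 8:-A, 9:-B, 10:-B, 11:+C
Rule 3 (four of five consecutive points beyond the same 1σ limit) is satisfied at point 10.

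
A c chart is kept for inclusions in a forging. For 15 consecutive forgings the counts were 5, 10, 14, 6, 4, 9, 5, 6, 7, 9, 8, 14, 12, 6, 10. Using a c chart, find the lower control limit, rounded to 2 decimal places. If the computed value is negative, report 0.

0.00

c̄ = (5 + 10 + 14 + 6 + 4 + 9 + 5 + 6 + 7 + 9 + 8 + 14 + 12 + 6 + 10) / 15 = 125 / 15 = 8.3333
LCL = c̄ − 3√c̄ = 8.3333 − 3 × 2.8868 = -0.3269 → 0 (cannot be negative)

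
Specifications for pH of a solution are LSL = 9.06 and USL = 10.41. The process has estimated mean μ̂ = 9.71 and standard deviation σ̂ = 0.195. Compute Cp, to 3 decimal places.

Cp = (USL − LSL) / (6σ̂) = (10.41 − 9.06) / (6 × 0.195) = 1.3500 / 1.1700 = 1.1538

1.154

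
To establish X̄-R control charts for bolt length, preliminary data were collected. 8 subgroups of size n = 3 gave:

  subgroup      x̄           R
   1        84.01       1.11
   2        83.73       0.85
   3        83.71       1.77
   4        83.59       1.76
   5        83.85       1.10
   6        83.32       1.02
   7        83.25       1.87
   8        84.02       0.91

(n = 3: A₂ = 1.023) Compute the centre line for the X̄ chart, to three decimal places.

83.685

X̄̄ = (84.01 + 83.73 + 83.71 + 83.59 + 83.85 + 83.32 + 83.25 + 84.02) / 8 = 669.4800 / 8 = 83.6850
CL = X̄̄ = 83.6850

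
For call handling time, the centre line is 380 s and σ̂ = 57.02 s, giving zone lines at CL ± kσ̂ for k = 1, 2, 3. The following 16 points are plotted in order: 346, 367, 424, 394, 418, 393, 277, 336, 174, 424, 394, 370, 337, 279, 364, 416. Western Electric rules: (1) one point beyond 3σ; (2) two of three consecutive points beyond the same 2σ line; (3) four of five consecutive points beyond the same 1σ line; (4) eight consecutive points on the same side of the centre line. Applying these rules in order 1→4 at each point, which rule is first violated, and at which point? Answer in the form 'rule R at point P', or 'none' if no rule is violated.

rule 1 at point 9

Zone of each point (C = within 1σ̂, B = 1σ̂–2σ̂, A = 2σ̂–3σ̂, * = beyond 3σ̂; sign = side of CL): 1:-C, 2:-C, 3:+C, 4:+C, 5:+C, 6:+C, 7:-B, 8:-C, 9:-*, 10:+C, 11:+C, 12:-C, 13:-C, 14:-B, 15:-C, 16:+C
Rule 1 (one point beyond the 3σ limits) is satisfied at point 9.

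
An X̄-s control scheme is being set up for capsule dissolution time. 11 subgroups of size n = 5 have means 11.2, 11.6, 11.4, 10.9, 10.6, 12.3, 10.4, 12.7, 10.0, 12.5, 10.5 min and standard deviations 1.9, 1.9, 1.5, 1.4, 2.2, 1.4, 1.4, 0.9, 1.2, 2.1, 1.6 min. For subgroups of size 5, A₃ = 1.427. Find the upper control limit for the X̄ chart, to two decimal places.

13.55

X̄̄ = (11.2 + 11.6 + 11.4 + 10.9 + 10.6 + 12.3 + 10.4 + 12.7 + 10.0 + 12.5 + 10.5) / 11 = 11.2818
s̄ = (1.9 + 1.9 + 1.5 + 1.4 + 2.2 + 1.4 + 1.4 + 0.9 + 1.2 + 2.1 + 1.6) / 11 = 1.5909
UCL = X̄̄ + A₃·s̄ = 11.2818 + 1.427 × 1.5909 = 13.5520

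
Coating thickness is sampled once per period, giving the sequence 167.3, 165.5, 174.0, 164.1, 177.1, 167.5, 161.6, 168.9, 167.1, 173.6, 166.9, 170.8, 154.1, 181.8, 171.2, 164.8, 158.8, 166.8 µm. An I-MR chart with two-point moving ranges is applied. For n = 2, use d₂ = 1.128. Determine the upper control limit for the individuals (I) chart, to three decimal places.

X̄ = (167.3 + 165.5 + 174.0 + 164.1 + 177.1 + 167.5 + 161.6 + 168.9 + 167.1 + 173.6 + 166.9 + 170.8 + 154.1 + 181.8 + 171.2 + 164.8 + 158.8 + 166.8) / 18 = 167.8833
Moving ranges: 1.8, 8.5, 9.9, 13.0, 9.6, 5.9, 7.3, 1.8, 6.5, 6.7, 3.9, 16.7, 27.7, 10.6, 6.4, 6.0, 8.0; M̄R̄ = 150.3000 / 17 = 8.8412
UCL = X̄ + 3·M̄R̄/d₂ = 167.8833 + 3 × 8.8412 / 1.128 = 191.3971

191.397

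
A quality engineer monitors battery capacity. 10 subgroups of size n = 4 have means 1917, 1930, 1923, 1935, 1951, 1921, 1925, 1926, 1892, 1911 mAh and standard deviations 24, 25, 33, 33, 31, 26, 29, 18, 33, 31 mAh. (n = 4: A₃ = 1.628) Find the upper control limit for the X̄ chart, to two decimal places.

1969.17

X̄̄ = (1917 + 1930 + 1923 + 1935 + 1951 + 1921 + 1925 + 1926 + 1892 + 1911) / 10 = 1923.1000
s̄ = (24 + 25 + 33 + 33 + 31 + 26 + 29 + 18 + 33 + 31) / 10 = 28.3000
UCL = X̄̄ + A₃·s̄ = 1923.1000 + 1.628 × 28.3000 = 1969.1724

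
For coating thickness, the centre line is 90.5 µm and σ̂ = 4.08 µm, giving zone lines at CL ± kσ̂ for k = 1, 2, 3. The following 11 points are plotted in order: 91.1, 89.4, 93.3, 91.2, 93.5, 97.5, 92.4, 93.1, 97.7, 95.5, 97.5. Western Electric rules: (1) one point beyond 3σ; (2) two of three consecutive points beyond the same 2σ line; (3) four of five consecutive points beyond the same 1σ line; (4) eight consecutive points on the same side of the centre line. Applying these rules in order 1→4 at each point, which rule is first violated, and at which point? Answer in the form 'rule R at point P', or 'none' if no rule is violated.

Zone of each point (C = within 1σ̂, B = 1σ̂–2σ̂, A = 2σ̂–3σ̂, * = beyond 3σ̂; sign = side of CL): 1:+C, 2:-C, 3:+C, 4:+C, 5:+C, 6:+B, 7:+C, 8:+C, 9:+B, 10:+B, 11:+B
Rule 4 (eight consecutive points on the same side of the centre line) is satisfied at point 10.

rule 4 at point 10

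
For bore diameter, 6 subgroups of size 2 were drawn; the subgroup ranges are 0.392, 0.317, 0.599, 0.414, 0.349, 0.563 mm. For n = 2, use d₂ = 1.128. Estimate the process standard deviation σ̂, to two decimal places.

0.39

R̄ = (0.392 + 0.317 + 0.599 + 0.414 + 0.349 + 0.563) / 6 = 0.4390
σ̂ = R̄ / d₂ = 0.4390 / 1.128 = 0.3892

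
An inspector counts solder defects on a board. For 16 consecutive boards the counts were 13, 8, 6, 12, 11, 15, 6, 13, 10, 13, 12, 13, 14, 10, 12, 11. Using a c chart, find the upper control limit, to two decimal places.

21.22

c̄ = (13 + 8 + 6 + 12 + 11 + 15 + 6 + 13 + 10 + 13 + 12 + 13 + 14 + 10 + 12 + 11) / 16 = 179 / 16 = 11.1875
UCL = c̄ + 3√c̄ = 11.1875 + 3 × √11.1875 = 11.1875 + 3 × 3.3448 = 21.2218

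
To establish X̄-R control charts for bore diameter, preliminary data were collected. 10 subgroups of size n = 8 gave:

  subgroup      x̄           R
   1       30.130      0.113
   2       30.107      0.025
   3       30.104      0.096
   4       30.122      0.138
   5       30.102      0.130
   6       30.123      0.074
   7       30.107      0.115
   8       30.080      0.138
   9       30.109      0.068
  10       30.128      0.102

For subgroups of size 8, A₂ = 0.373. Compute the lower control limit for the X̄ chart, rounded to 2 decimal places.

30.07

X̄̄ = (30.130 + 30.107 + 30.104 + 30.122 + 30.102 + 30.123 + 30.107 + 30.080 + 30.109 + 30.128) / 10 = 301.1120 / 10 = 30.1112
R̄ = (0.113 + 0.025 + 0.096 + 0.138 + 0.130 + 0.074 + 0.115 + 0.138 + 0.068 + 0.102) / 10 = 0.9990 / 10 = 0.0999
LCL = X̄̄ − A₂·R̄ = 30.1112 − 0.373 × 0.0999 = 30.0739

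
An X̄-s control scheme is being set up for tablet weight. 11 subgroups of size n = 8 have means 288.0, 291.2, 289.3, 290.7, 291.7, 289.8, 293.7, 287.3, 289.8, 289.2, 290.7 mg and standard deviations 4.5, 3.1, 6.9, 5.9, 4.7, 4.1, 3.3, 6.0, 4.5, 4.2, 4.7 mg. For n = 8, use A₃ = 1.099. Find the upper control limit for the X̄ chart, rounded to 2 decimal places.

295.31

X̄̄ = (288.0 + 291.2 + 289.3 + 290.7 + 291.7 + 289.8 + 293.7 + 287.3 + 289.8 + 289.2 + 290.7) / 11 = 290.1273
s̄ = (4.5 + 3.1 + 6.9 + 5.9 + 4.7 + 4.1 + 3.3 + 6.0 + 4.5 + 4.2 + 4.7) / 11 = 4.7182
UCL = X̄̄ + A₃·s̄ = 290.1273 + 1.099 × 4.7182 = 295.3126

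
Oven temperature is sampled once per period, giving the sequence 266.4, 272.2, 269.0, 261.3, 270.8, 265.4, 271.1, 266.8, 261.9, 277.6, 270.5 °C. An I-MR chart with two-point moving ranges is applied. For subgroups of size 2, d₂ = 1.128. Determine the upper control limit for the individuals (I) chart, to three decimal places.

X̄ = (266.4 + 272.2 + 269.0 + 261.3 + 270.8 + 265.4 + 271.1 + 266.8 + 261.9 + 277.6 + 270.5) / 11 = 268.4545
Moving ranges: 5.8, 3.2, 7.7, 9.5, 5.4, 5.7, 4.3, 4.9, 15.7, 7.1; M̄R̄ = 69.3000 / 10 = 6.9300
UCL = X̄ + 3·M̄R̄/d₂ = 268.4545 + 3 × 6.9300 / 1.128 = 286.8854

286.885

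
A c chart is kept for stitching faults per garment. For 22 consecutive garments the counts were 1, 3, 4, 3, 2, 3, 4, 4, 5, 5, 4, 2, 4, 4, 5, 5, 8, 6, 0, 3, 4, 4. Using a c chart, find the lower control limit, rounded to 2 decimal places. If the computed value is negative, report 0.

c̄ = (1 + 3 + 4 + 3 + 2 + 3 + 4 + 4 + 5 + 5 + 4 + 2 + 4 + 4 + 5 + 5 + 8 + 6 + 0 + 3 + 4 + 4) / 22 = 83 / 22 = 3.7727
LCL = c̄ − 3√c̄ = 3.7727 − 3 × 1.9424 = -2.0543 → 0 (cannot be negative)

0.00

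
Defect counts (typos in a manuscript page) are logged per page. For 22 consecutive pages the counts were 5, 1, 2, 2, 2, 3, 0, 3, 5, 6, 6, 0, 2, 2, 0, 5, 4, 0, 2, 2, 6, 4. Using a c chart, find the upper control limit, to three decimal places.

c̄ = (5 + 1 + 2 + 2 + 2 + 3 + 0 + 3 + 5 + 6 + 6 + 0 + 2 + 2 + 0 + 5 + 4 + 0 + 2 + 2 + 6 + 4) / 22 = 62 / 22 = 2.8182
UCL = c̄ + 3√c̄ = 2.8182 + 3 × √2.8182 = 2.8182 + 3 × 1.6787 = 7.8544

7.854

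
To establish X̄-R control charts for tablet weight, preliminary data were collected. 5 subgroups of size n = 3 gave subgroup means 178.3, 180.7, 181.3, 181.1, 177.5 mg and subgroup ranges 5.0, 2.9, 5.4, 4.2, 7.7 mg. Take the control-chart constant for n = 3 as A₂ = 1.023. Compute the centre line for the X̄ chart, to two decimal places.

179.78

X̄̄ = (178.3 + 180.7 + 181.3 + 181.1 + 177.5) / 5 = 898.9000 / 5 = 179.7800
CL = X̄̄ = 179.7800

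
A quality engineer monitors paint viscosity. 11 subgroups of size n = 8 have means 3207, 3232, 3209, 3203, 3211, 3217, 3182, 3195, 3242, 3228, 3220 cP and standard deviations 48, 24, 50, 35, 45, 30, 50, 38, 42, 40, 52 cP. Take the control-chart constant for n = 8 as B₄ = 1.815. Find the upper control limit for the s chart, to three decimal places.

s̄ = (48 + 24 + 50 + 35 + 45 + 30 + 50 + 38 + 42 + 40 + 52) / 11 = 41.2727
UCL_s = B₄·s̄ = 1.815 × 41.2727 = 74.9100

74.910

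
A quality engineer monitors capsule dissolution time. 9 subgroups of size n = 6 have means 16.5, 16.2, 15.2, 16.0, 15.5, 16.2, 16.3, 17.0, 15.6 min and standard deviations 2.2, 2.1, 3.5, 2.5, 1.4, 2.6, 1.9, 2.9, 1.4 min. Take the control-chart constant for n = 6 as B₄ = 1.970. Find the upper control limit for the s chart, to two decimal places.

s̄ = (2.2 + 2.1 + 3.5 + 2.5 + 1.4 + 2.6 + 1.9 + 2.9 + 1.4) / 9 = 2.2778
UCL_s = B₄·s̄ = 1.970 × 2.2778 = 4.4872

4.49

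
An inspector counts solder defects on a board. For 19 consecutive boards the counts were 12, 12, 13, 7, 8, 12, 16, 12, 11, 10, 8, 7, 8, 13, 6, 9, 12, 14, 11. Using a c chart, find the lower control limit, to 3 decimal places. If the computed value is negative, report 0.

c̄ = (12 + 12 + 13 + 7 + 8 + 12 + 16 + 12 + 11 + 10 + 8 + 7 + 8 + 13 + 6 + 9 + 12 + 14 + 11) / 19 = 201 / 19 = 10.5789
LCL = c̄ − 3√c̄ = 10.5789 − 3 × 3.2525 = 0.8214

0.821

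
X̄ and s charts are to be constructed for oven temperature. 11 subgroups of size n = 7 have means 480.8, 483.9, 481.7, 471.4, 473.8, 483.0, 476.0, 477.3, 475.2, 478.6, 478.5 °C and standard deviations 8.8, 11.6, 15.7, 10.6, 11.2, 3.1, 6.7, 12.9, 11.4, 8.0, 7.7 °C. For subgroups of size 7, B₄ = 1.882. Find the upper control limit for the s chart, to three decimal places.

18.426

s̄ = (8.8 + 11.6 + 15.7 + 10.6 + 11.2 + 3.1 + 6.7 + 12.9 + 11.4 + 8.0 + 7.7) / 11 = 9.7909
UCL_s = B₄·s̄ = 1.882 × 9.7909 = 18.4265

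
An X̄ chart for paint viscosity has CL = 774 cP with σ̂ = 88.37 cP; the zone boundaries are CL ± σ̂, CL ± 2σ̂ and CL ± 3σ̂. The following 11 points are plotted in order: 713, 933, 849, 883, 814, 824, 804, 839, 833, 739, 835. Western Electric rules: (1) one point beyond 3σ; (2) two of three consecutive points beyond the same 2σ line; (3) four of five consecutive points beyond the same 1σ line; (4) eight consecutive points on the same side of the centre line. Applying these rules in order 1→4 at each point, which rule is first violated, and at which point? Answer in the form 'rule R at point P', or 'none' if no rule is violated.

Zone of each point (C = within 1σ̂, B = 1σ̂–2σ̂, A = 2σ̂–3σ̂, * = beyond 3σ̂; sign = side of CL): 1:-C, 2:+B, 3:+C, 4:+B, 5:+C, 6:+C, 7:+C, 8:+C, 9:+C, 10:-C, 11:+C
Rule 4 (eight consecutive points on the same side of the centre line) is satisfied at point 9.

rule 4 at point 9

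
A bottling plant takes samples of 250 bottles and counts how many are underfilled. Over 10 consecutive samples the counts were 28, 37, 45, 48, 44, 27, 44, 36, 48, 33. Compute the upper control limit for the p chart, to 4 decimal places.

p̄ = Σdᵢ / (k·n) = 390 / (10 × 250) = 0.15600
UCL = p̄ + 3·√(p̄(1−p̄)/n) = 0.15600 + 3 × √(0.15600×0.84400/250) = 0.15600 + 3 × 0.02295 = 0.22485

0.2248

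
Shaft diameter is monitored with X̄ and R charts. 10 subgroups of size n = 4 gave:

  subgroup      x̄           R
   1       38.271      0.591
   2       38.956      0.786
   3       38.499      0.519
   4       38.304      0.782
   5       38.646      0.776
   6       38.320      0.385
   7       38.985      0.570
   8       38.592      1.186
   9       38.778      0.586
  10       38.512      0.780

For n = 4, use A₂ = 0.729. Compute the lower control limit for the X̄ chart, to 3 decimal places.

38.079

X̄̄ = (38.271 + 38.956 + 38.499 + 38.304 + 38.646 + 38.320 + 38.985 + 38.592 + 38.778 + 38.512) / 10 = 385.8630 / 10 = 38.5863
R̄ = (0.591 + 0.786 + 0.519 + 0.782 + 0.776 + 0.385 + 0.570 + 1.186 + 0.586 + 0.780) / 10 = 6.9610 / 10 = 0.6961
LCL = X̄̄ − A₂·R̄ = 38.5863 − 0.729 × 0.6961 = 38.0788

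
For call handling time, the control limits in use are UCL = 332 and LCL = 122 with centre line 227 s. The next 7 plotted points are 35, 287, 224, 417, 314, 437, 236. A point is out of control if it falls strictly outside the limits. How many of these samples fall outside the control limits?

Compare each point to [122, 332]: sample 1 = 35 < LCL; sample 4 = 417 > UCL; sample 6 = 437 > UCL.

3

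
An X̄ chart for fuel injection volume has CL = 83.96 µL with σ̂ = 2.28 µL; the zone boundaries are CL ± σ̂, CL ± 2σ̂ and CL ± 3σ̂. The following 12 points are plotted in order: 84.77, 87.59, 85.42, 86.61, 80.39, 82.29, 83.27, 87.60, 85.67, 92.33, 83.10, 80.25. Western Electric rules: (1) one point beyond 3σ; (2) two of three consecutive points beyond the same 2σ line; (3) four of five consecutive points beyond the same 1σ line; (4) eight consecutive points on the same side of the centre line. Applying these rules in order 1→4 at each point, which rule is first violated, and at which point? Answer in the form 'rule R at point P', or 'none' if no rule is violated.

rule 1 at point 10

Zone of each point (C = within 1σ̂, B = 1σ̂–2σ̂, A = 2σ̂–3σ̂, * = beyond 3σ̂; sign = side of CL): 1:+C, 2:+B, 3:+C, 4:+B, 5:-B, 6:-C, 7:-C, 8:+B, 9:+C, 10:+*, 11:-C, 12:-B
Rule 1 (one point beyond the 3σ limits) is satisfied at point 10.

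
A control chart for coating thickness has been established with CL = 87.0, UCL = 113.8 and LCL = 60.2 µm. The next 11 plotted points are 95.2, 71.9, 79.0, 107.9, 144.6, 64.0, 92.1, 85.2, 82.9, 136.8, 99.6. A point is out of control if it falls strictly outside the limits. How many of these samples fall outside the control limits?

Compare each point to [60.2, 113.8]: sample 5 = 144.6 > UCL; sample 10 = 136.8 > UCL.

2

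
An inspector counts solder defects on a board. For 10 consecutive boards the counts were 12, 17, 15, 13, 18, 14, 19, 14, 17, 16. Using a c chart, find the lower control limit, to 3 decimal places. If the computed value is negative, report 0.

c̄ = (12 + 17 + 15 + 13 + 18 + 14 + 19 + 14 + 17 + 16) / 10 = 155 / 10 = 15.5000
LCL = c̄ − 3√c̄ = 15.5000 − 3 × 3.9370 = 3.6890

3.689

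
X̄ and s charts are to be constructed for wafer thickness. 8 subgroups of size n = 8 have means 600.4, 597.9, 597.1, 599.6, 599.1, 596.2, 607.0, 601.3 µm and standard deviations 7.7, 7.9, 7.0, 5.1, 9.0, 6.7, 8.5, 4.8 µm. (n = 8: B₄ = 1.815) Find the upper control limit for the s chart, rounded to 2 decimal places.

12.86

s̄ = (7.7 + 7.9 + 7.0 + 5.1 + 9.0 + 6.7 + 8.5 + 4.8) / 8 = 7.0875
UCL_s = B₄·s̄ = 1.815 × 7.0875 = 12.8638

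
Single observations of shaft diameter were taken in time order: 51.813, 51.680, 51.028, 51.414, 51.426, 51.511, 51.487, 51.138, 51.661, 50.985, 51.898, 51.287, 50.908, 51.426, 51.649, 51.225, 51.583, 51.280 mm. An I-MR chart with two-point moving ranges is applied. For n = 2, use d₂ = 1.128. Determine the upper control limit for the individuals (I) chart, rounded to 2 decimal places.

52.44

X̄ = (51.813 + 51.680 + 51.028 + 51.414 + 51.426 + 51.511 + 51.487 + 51.138 + 51.661 + 50.985 + 51.898 + 51.287 + 50.908 + 51.426 + 51.649 + 51.225 + 51.583 + 51.280) / 18 = 51.4111
Moving ranges: 0.133, 0.652, 0.386, 0.012, 0.085, 0.024, 0.349, 0.523, 0.676, 0.913, 0.611, 0.379, 0.518, 0.223, 0.424, 0.358, 0.303; M̄R̄ = 6.5690 / 17 = 0.3864
UCL = X̄ + 3·M̄R̄/d₂ = 51.4111 + 3 × 0.3864 / 1.128 = 52.4387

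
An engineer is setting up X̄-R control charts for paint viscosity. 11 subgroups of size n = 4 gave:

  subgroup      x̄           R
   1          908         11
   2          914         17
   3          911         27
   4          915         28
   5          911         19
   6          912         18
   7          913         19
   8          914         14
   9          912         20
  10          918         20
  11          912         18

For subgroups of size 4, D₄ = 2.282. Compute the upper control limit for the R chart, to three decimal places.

R̄ = (11 + 17 + 27 + 28 + 19 + 18 + 19 + 14 + 20 + 20 + 18) / 11 = 211.0000 / 11 = 19.1818
UCL_R = D₄·R̄ = 2.282 × 19.1818 = 43.7729

43.773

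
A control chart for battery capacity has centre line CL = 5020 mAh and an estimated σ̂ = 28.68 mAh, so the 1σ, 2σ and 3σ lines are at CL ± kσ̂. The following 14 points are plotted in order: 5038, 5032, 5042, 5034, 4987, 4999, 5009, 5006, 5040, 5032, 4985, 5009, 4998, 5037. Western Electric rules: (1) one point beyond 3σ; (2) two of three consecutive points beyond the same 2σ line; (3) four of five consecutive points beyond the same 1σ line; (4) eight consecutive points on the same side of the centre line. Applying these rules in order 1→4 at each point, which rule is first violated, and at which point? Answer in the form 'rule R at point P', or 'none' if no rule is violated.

Zone of each point (C = within 1σ̂, B = 1σ̂–2σ̂, A = 2σ̂–3σ̂, * = beyond 3σ̂; sign = side of CL): 1:+C, 2:+C, 3:+C, 4:+C, 5:-B, 6:-C, 7:-C, 8:-C, 9:+C, 10:+C, 11:-B, 12:-C, 13:-C, 14:+C
No rule fires across all 14 points.

none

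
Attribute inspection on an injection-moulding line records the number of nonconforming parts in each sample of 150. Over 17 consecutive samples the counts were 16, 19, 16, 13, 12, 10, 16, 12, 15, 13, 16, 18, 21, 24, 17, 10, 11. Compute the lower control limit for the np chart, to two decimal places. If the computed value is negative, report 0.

p̄ = Σdᵢ / (k·n) = 259 / (17 × 150) = 0.10157
LCL = np̄ − 3·√(np̄(1−p̄)) = 15.2353 − 3 × 3.6997 = 4.1362

4.14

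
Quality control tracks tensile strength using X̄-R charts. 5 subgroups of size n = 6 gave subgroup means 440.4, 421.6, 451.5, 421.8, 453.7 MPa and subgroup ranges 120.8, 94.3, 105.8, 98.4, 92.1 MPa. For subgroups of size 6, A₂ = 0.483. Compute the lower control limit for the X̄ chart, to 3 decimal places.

388.399

X̄̄ = (440.4 + 421.6 + 451.5 + 421.8 + 453.7) / 5 = 2189.0000 / 5 = 437.8000
R̄ = (120.8 + 94.3 + 105.8 + 98.4 + 92.1) / 5 = 511.4000 / 5 = 102.2800
LCL = X̄̄ − A₂·R̄ = 437.8000 − 0.483 × 102.2800 = 388.3988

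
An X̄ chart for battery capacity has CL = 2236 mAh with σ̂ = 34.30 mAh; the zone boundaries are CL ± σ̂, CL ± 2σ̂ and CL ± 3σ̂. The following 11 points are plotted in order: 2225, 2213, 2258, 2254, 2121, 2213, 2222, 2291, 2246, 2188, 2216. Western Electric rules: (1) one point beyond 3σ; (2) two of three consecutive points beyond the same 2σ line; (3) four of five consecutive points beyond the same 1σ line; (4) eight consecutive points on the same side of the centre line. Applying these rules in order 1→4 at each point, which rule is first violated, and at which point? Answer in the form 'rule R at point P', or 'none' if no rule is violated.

rule 1 at point 5

Zone of each point (C = within 1σ̂, B = 1σ̂–2σ̂, A = 2σ̂–3σ̂, * = beyond 3σ̂; sign = side of CL): 1:-C, 2:-C, 3:+C, 4:+C, 5:-*, 6:-C, 7:-C, 8:+B, 9:+C, 10:-B, 11:-C
Rule 1 (one point beyond the 3σ limits) is satisfied at point 5.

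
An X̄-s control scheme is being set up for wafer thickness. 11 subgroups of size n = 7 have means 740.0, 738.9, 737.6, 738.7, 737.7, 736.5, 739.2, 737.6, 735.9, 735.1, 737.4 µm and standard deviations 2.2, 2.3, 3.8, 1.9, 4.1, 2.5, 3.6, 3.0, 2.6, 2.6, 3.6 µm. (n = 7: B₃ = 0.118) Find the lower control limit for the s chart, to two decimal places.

0.35

s̄ = (2.2 + 2.3 + 3.8 + 1.9 + 4.1 + 2.5 + 3.6 + 3.0 + 2.6 + 2.6 + 3.6) / 11 = 2.9273
LCL_s = B₃·s̄ = 0.118 × 2.9273 = 0.3454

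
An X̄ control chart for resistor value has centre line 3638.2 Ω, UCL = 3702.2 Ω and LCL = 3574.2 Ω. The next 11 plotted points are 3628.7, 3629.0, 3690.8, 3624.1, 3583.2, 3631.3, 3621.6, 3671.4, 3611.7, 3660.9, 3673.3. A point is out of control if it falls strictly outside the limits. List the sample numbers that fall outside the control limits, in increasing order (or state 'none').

none

All 11 points lie within [3574.2, 3702.2].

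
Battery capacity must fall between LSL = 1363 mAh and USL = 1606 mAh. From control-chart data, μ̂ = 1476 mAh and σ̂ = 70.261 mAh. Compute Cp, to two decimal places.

Cp = (USL − LSL) / (6σ̂) = (1606 − 1363) / (6 × 70.261) = 243.0000 / 421.5660 = 0.5764

0.58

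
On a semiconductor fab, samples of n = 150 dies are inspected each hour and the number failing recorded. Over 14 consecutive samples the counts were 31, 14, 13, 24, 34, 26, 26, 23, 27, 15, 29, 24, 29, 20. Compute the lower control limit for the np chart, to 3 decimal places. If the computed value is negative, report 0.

p̄ = Σdᵢ / (k·n) = 335 / (14 × 150) = 0.15952
LCL = np̄ − 3·√(np̄(1−p̄)) = 23.9286 − 3 × 4.4846 = 10.4749

10.475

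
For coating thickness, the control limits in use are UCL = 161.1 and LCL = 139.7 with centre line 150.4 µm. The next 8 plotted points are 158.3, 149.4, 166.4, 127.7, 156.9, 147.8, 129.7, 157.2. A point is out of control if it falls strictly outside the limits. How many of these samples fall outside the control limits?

3

Compare each point to [139.7, 161.1]: sample 3 = 166.4 > UCL; sample 4 = 127.7 < LCL; sample 7 = 129.7 < LCL.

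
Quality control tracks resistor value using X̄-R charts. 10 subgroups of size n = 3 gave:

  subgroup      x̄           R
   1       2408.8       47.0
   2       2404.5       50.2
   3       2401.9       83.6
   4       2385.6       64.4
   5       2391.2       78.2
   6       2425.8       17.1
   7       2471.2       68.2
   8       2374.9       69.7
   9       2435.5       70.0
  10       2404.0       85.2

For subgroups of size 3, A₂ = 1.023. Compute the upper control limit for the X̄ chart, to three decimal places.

2475.157

X̄̄ = (2408.8 + 2404.5 + 2401.9 + 2385.6 + 2391.2 + 2425.8 + 2471.2 + 2374.9 + 2435.5 + 2404.0) / 10 = 24103.4000 / 10 = 2410.3400
R̄ = (47.0 + 50.2 + 83.6 + 64.4 + 78.2 + 17.1 + 68.2 + 69.7 + 70.0 + 85.2) / 10 = 633.6000 / 10 = 63.3600
UCL = X̄̄ + A₂·R̄ = 2410.3400 + 1.023 × 63.3600 = 2475.1573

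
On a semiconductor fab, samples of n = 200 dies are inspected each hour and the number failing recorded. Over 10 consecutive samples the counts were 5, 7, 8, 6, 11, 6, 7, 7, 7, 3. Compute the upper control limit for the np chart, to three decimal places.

p̄ = Σdᵢ / (k·n) = 67 / (10 × 200) = 0.03350
UCL = np̄ + 3·√(np̄(1−p̄)) = 6.7000 + 3 × √(6.7000×0.96650) = 6.7000 + 3 × 2.5447 = 14.3341

14.334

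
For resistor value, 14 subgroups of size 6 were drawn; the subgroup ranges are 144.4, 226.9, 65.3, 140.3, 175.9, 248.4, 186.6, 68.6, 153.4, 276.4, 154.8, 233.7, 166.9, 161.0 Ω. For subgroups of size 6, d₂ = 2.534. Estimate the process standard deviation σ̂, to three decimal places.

R̄ = (144.4 + 226.9 + 65.3 + 140.3 + 175.9 + 248.4 + 186.6 + 68.6 + 153.4 + 276.4 + 154.8 + 233.7 + 166.9 + 161.0) / 14 = 171.6143
σ̂ = R̄ / d₂ = 171.6143 / 2.534 = 67.7247

67.725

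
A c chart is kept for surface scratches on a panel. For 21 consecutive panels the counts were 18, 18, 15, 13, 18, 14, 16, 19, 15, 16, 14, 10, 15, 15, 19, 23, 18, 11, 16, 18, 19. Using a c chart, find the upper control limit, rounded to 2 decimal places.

28.26

c̄ = (18 + 18 + 15 + 13 + 18 + 14 + 16 + 19 + 15 + 16 + 14 + 10 + 15 + 15 + 19 + 23 + 18 + 11 + 16 + 18 + 19) / 21 = 340 / 21 = 16.1905
UCL = c̄ + 3√c̄ = 16.1905 + 3 × √16.1905 = 16.1905 + 3 × 4.0237 = 28.2617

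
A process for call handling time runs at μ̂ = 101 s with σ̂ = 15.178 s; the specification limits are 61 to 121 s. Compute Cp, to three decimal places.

Cp = (USL − LSL) / (6σ̂) = (121 − 61) / (6 × 15.178) = 60.0000 / 91.0680 = 0.6588

0.659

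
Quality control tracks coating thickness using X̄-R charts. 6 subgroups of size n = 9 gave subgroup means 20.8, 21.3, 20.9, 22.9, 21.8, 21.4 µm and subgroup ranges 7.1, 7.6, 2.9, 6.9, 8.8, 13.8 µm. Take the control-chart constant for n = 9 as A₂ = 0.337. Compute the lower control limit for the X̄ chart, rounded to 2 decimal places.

18.87

X̄̄ = (20.8 + 21.3 + 20.9 + 22.9 + 21.8 + 21.4) / 6 = 129.1000 / 6 = 21.5167
R̄ = (7.1 + 7.6 + 2.9 + 6.9 + 8.8 + 13.8) / 6 = 47.1000 / 6 = 7.8500
LCL = X̄̄ − A₂·R̄ = 21.5167 − 0.337 × 7.8500 = 18.8712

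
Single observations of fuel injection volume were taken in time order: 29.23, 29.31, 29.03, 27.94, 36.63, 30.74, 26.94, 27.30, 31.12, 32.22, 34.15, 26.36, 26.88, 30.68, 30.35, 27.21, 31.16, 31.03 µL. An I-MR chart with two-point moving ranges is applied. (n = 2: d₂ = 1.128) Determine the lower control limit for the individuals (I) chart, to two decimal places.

22.60

X̄ = (29.23 + 29.31 + 29.03 + 27.94 + 36.63 + 30.74 + 26.94 + 27.30 + 31.12 + 32.22 + 34.15 + 26.36 + 26.88 + 30.68 + 30.35 + 27.21 + 31.16 + 31.03) / 18 = 29.9044
Moving ranges: 0.08, 0.28, 1.09, 8.69, 5.89, 3.80, 0.36, 3.82, 1.10, 1.93, 7.79, 0.52, 3.80, 0.33, 3.14, 3.95, 0.13; M̄R̄ = 46.7000 / 17 = 2.7471
LCL = X̄ − 3·M̄R̄/d₂ = 29.9044 − 3 × 2.7471 / 1.128 = 22.5984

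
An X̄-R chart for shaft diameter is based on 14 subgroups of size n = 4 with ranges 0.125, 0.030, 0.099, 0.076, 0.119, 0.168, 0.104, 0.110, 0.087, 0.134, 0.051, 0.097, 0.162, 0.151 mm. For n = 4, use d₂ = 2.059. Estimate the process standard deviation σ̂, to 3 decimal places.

R̄ = (0.125 + 0.030 + 0.099 + 0.076 + 0.119 + 0.168 + 0.104 + 0.110 + 0.087 + 0.134 + 0.051 + 0.097 + 0.162 + 0.151) / 14 = 0.1081
σ̂ = R̄ / d₂ = 0.1081 / 2.059 = 0.0525

0.052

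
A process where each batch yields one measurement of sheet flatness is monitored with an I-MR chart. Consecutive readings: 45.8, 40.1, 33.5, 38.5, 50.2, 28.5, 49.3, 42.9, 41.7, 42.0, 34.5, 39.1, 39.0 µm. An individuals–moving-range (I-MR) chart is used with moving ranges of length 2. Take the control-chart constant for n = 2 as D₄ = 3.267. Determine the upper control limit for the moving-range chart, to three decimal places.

24.938

Moving ranges: 5.7, 6.6, 5.0, 11.7, 21.7, 20.8, 6.4, 1.2, 0.3, 7.5, 4.6, 0.1; M̄R̄ = 91.6000 / 12 = 7.6333
UCL_MR = D₄·M̄R̄ = 3.267 × 7.6333 = 24.9381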